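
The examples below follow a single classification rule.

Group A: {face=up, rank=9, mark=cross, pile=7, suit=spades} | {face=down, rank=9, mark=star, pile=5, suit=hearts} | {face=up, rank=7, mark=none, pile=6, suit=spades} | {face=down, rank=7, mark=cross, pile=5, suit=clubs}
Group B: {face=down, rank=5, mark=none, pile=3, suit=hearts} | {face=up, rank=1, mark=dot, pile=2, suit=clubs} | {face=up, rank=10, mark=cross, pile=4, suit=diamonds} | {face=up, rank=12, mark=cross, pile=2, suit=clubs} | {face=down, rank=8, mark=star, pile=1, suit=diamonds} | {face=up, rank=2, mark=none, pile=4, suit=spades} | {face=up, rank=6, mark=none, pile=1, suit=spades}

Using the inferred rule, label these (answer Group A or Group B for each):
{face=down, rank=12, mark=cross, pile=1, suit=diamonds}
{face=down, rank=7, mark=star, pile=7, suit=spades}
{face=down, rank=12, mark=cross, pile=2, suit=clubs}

The common property of the 'Group A' items is: pile ≥ 5. No 'Group B' item has it.

Group B, Group A, Group B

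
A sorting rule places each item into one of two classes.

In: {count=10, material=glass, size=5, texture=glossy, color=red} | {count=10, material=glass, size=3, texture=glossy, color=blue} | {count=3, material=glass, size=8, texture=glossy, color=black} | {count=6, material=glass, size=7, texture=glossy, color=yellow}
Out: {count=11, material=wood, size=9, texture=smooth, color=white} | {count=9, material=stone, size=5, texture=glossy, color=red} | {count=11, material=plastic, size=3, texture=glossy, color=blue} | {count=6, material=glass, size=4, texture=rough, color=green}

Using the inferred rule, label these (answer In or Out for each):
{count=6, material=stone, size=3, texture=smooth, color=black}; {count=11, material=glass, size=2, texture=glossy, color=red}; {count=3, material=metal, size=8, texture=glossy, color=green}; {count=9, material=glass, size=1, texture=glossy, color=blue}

Out, In, Out, In

All 'In' examples share one property — material is glass AND texture is glossy — and every 'Out' example lacks it.
{count=6, material=stone, size=3, texture=smooth, color=black} — material is stone, texture is smooth, hence Out. {count=11, material=glass, size=2, texture=glossy, color=red} — material is glass, texture is glossy, hence In. {count=3, material=metal, size=8, texture=glossy, color=green} — material is metal, texture is glossy, hence Out. {count=9, material=glass, size=1, texture=glossy, color=blue} — material is glass, texture is glossy, hence In.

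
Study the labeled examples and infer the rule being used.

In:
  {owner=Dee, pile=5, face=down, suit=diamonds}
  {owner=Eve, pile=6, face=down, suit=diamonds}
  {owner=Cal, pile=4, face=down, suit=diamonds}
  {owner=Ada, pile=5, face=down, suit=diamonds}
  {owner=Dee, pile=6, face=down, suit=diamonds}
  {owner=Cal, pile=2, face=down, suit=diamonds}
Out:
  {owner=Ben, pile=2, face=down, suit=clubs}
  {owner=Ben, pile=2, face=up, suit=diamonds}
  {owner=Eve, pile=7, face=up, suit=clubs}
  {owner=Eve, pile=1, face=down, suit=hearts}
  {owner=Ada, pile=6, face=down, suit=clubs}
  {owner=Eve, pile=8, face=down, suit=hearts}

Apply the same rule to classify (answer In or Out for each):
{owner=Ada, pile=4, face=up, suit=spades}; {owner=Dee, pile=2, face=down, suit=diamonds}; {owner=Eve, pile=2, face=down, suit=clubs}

The pattern is that an item is 'In' exactly when: suit is diamonds AND face is down.
Out: {owner=Ada, pile=4, face=up, suit=spades}, since suit is spades, face is up.
In: {owner=Dee, pile=2, face=down, suit=diamonds}, since suit is diamonds, face is down.
Out: {owner=Eve, pile=2, face=down, suit=clubs}, since suit is clubs, face is down.

Out, In, Out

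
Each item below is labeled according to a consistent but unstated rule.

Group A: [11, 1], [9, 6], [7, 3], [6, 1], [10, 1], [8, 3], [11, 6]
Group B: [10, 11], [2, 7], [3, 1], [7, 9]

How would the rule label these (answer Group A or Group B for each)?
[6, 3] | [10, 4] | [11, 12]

Group A, Group A, Group B

The distinguishing property — first > second AND sum ≥ 7 — holds for all the 'Group A' cases and none of the 'Group B' cases.
[6, 3] → 6 > 3, 6+3 = 9 → Group A.
[10, 4] → 10 > 4, 10+4 = 14 → Group A.
[11, 12] → 11 < 12, 11+12 = 23 → Group B.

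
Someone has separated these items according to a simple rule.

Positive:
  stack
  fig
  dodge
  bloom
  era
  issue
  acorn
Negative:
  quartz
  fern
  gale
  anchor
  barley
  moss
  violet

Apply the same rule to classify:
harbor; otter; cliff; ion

Looking at the examples, the only property every 'Positive' case has and every 'Negative' case lacks is: odd length.
harbor → length 6 → Negative.
otter → length 5 → Positive.
cliff → length 5 → Positive.
ion → length 3 → Positive.

Negative, Positive, Positive, Positive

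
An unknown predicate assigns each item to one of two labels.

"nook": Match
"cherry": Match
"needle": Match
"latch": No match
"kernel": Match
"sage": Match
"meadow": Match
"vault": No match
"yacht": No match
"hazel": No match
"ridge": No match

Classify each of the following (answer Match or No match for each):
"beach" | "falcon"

No match, Match

Rule: even length. This holds for each 'Match' example and fails for each 'No match' one.
No match: "beach", since length 5. Match: "falcon", since length 6.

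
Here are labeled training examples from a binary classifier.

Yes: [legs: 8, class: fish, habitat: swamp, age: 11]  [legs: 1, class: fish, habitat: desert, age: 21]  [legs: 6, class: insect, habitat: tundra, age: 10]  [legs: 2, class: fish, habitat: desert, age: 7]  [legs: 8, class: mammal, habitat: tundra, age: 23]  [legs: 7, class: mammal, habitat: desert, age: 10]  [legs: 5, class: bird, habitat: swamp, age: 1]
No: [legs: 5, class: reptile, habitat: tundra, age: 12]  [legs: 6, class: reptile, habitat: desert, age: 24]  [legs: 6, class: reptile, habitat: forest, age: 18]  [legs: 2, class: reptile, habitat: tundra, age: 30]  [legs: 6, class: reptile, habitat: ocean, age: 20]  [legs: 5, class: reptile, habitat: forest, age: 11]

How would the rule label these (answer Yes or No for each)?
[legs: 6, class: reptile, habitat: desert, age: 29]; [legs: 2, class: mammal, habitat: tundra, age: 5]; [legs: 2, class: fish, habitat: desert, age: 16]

The rule appears to be: class is not reptile.
[legs: 6, class: reptile, habitat: desert, age: 29]: No (class is reptile). [legs: 2, class: mammal, habitat: tundra, age: 5]: Yes (class is mammal). [legs: 2, class: fish, habitat: desert, age: 16]: Yes (class is fish).

No, Yes, Yes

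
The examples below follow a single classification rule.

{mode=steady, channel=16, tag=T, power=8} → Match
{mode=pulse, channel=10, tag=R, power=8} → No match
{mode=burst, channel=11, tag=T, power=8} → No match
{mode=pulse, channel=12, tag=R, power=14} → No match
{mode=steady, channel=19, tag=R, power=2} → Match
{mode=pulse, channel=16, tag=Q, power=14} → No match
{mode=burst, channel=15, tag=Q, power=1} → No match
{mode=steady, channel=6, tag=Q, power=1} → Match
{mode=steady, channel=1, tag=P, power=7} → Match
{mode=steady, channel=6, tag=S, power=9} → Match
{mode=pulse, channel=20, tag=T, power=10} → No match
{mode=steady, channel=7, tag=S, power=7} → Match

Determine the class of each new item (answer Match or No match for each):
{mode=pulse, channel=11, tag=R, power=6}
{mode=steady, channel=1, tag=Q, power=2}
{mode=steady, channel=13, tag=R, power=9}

No match, Match, Match

A rule that fits every label: mode is steady — true of each 'Match' example, false of each 'No match' one.
No match: {mode=pulse, channel=11, tag=R, power=6}, since mode is pulse. Match: {mode=steady, channel=1, tag=Q, power=2}, since mode is steady. Match: {mode=steady, channel=13, tag=R, power=9}, since mode is steady.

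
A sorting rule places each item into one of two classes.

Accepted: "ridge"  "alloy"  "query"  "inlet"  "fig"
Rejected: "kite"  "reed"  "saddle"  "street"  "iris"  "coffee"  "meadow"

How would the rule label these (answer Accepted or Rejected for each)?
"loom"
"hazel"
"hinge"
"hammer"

The distinguishing property — odd length — holds for all the 'Accepted' cases and none of the 'Rejected' cases.

Rejected, Accepted, Accepted, Rejected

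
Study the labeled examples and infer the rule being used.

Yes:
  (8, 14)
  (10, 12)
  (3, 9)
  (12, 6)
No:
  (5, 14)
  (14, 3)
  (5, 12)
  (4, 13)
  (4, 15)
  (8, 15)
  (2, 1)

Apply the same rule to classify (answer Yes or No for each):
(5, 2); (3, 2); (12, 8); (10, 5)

The pattern is that an item is 'Yes' exactly when: sum is even.
No: (5, 2), since 5+2 = 7. No: (3, 2), since 3+2 = 5. Yes: (12, 8), since 12+8 = 20. No: (10, 5), since 10+5 = 15.

No, No, Yes, No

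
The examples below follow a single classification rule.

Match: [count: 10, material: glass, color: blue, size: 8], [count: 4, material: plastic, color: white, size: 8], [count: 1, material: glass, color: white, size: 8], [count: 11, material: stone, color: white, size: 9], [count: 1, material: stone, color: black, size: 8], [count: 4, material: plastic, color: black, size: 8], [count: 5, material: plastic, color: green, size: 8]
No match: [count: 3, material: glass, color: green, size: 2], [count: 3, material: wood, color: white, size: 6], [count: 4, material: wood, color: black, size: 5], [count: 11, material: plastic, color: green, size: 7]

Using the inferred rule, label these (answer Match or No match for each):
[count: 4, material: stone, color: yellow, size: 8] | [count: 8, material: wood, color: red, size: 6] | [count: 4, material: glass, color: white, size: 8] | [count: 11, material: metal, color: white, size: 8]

The simplest hypothesis consistent with all the labels is: size ≥ 8.

Match, No match, Match, Match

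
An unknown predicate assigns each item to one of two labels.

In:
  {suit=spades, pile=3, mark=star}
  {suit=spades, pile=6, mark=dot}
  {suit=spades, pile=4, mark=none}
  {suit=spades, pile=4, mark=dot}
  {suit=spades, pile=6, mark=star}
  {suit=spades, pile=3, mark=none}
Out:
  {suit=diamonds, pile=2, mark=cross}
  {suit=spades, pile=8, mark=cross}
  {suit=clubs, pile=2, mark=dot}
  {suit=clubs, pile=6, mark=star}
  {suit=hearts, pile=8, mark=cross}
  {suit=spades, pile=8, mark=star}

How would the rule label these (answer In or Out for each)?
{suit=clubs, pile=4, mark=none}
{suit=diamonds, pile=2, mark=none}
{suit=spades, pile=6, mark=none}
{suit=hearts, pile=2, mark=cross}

Out, Out, In, Out

'In' ⟺ suit is spades AND pile ≤ 6.
{suit=clubs, pile=4, mark=none} — suit is clubs, pile = 4, hence Out.
{suit=diamonds, pile=2, mark=none} — suit is diamonds, pile = 2, hence Out.
{suit=spades, pile=6, mark=none} — suit is spades, pile = 6, hence In.
{suit=hearts, pile=2, mark=cross} — suit is hearts, pile = 2, hence Out.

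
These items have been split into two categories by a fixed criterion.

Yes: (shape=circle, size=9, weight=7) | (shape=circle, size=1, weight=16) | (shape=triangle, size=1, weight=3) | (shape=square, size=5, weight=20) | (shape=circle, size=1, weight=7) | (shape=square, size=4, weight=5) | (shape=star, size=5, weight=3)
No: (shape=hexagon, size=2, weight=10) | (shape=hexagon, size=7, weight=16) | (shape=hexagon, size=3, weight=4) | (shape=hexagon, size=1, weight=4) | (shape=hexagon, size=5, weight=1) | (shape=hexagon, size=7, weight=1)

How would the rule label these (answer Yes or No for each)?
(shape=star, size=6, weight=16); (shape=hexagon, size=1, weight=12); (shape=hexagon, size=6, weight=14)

Yes, No, No

The rule appears to be: shape is not hexagon.
(shape=star, size=6, weight=16): shape is star, qualifies → Yes. (shape=hexagon, size=1, weight=12): shape is hexagon, fails the rule → No. (shape=hexagon, size=6, weight=14): shape is hexagon, fails the rule → No.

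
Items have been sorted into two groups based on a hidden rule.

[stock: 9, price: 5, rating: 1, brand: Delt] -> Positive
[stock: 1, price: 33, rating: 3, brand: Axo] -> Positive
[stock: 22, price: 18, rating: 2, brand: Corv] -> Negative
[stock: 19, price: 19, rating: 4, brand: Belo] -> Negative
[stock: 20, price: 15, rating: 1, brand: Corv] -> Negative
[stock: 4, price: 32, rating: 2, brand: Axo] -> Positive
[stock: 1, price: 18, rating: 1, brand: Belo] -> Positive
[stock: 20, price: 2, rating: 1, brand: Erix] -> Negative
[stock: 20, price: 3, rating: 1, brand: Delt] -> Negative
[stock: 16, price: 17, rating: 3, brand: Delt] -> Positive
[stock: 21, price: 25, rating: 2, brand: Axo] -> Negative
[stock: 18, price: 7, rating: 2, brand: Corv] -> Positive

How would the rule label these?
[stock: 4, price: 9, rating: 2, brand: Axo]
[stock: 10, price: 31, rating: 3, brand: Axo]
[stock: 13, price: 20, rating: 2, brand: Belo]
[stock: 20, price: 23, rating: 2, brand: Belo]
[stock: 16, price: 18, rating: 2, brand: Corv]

Positive, Positive, Positive, Negative, Positive

A rule that fits every label: stock ≤ 18 — true of each 'Positive' example, false of each 'Negative' one.
[stock: 4, price: 9, rating: 2, brand: Axo]: Positive (stock = 4).
[stock: 10, price: 31, rating: 3, brand: Axo]: Positive (stock = 10).
[stock: 13, price: 20, rating: 2, brand: Belo]: Positive (stock = 13).
[stock: 20, price: 23, rating: 2, brand: Belo]: Negative (stock = 20).
[stock: 16, price: 18, rating: 2, brand: Corv]: Positive (stock = 16).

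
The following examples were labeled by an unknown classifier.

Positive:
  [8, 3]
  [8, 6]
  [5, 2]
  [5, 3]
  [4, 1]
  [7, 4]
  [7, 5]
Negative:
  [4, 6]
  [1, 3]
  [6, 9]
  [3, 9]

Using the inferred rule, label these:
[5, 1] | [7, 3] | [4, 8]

The pattern is that an item is 'Positive' exactly when: first > second.

Positive, Positive, Negative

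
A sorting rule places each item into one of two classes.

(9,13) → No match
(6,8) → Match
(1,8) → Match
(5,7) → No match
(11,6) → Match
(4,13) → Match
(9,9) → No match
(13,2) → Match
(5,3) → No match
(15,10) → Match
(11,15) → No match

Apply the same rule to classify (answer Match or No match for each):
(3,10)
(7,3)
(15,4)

Match, No match, Match

Every 'Match' example satisfies: product is even. None of the 'No match' examples do.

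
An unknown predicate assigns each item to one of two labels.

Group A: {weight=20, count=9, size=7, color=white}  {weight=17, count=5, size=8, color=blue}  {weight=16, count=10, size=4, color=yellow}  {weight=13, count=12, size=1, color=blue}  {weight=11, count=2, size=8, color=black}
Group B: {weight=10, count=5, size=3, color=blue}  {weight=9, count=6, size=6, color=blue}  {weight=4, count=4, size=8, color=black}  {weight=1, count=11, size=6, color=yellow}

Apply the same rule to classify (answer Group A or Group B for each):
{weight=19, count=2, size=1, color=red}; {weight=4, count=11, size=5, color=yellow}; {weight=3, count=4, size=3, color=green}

One predicate separates the groups cleanly: weight ≥ 11.
{weight=19, count=2, size=1, color=red}: Group A (weight = 19). {weight=4, count=11, size=5, color=yellow}: Group B (weight = 4). {weight=3, count=4, size=3, color=green}: Group B (weight = 3).

Group A, Group B, Group B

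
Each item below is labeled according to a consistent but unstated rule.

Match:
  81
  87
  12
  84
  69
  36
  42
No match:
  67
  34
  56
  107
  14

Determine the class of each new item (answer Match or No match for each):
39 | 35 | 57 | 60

Match, No match, Match, Match

The common property of the 'Match' items is: multiple of 3. No 'No match' item has it.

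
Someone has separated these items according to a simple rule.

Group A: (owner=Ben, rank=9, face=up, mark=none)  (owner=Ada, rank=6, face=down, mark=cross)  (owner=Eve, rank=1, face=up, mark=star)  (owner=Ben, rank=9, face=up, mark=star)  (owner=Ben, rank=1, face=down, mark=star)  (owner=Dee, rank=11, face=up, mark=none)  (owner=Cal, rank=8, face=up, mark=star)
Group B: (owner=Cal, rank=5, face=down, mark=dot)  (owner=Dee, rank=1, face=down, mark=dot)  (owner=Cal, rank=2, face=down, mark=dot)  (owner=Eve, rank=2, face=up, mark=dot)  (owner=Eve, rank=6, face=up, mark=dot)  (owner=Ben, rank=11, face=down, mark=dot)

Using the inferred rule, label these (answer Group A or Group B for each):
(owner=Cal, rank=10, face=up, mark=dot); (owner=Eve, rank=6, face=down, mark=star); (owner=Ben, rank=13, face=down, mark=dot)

Rule: mark is not dot. This holds for each 'Group A' example and fails for each 'Group B' one.

Group B, Group A, Group B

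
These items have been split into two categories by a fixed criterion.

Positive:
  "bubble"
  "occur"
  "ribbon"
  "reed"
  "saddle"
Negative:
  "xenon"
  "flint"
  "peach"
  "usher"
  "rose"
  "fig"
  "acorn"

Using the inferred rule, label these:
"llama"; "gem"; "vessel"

Positive, Negative, Positive

The distinguishing property — has a double letter — holds for all the 'Positive' cases and none of the 'Negative' cases.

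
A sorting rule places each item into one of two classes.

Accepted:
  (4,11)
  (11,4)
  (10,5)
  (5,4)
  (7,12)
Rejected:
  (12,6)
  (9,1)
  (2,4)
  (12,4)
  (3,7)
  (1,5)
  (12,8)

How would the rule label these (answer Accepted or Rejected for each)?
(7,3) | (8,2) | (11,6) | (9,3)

The pattern is that an item is 'Accepted' exactly when: sum is odd.

Rejected, Rejected, Accepted, Rejected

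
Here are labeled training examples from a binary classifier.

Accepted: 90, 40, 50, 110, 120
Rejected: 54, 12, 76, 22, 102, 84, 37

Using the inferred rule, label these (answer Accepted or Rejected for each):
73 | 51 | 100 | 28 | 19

Rejected, Rejected, Accepted, Rejected, Rejected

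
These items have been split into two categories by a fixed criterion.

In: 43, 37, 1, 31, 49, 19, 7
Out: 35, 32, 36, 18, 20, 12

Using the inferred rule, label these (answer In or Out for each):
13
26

In, Out

The classifier is using: ≡ 1 (mod 3).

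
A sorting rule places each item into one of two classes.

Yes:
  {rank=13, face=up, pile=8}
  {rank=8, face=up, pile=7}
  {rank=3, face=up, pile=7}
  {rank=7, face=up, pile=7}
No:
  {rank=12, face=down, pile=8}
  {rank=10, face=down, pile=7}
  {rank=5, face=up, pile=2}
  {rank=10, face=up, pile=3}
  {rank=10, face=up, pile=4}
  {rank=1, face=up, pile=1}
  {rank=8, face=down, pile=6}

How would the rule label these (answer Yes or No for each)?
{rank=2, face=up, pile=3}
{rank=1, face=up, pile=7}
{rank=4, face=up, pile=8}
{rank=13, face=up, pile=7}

The classifier is using: face is up AND pile ≥ 6.

No, Yes, Yes, Yes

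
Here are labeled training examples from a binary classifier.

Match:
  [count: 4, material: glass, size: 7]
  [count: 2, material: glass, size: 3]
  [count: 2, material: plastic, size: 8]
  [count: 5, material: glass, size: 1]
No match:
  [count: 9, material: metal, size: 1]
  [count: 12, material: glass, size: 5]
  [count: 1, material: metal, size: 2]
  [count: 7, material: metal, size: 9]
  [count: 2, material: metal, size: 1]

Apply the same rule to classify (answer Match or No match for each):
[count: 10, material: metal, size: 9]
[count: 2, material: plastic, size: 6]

No match, Match

The classifier is using: material is not metal AND count ≤ 5.
[count: 10, material: metal, size: 9] — material is metal, count = 10, hence No match. [count: 2, material: plastic, size: 6] — material is plastic, count = 2, hence Match.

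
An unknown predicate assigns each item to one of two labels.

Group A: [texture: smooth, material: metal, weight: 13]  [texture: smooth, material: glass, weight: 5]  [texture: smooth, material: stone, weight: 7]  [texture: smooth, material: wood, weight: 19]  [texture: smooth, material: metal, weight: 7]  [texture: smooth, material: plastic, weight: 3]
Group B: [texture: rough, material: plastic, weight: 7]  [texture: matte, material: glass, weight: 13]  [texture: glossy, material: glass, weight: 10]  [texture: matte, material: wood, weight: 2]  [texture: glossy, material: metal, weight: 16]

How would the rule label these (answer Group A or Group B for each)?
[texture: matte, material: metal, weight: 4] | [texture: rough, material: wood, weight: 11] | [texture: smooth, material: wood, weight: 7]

Rule: texture is smooth. This holds for each 'Group A' example and fails for each 'Group B' one.
[texture: matte, material: metal, weight: 4] — texture is matte, hence Group B. [texture: rough, material: wood, weight: 11] — texture is rough, hence Group B. [texture: smooth, material: wood, weight: 7] — texture is smooth, hence Group A.

Group B, Group B, Group A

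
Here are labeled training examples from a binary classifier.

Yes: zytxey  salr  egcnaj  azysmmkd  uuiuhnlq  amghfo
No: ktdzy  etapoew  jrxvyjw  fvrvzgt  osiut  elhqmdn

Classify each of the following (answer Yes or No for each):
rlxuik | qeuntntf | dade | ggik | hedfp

Comparing the two groups points to one rule — even length.
rlxuik: length 6 — satisfies this, so Yes. qeuntntf: length 8 — satisfies this, so Yes. dade: length 4 — satisfies this, so Yes. ggik: length 4 — satisfies this, so Yes. hedfp: length 5 — does not fit, so No.

Yes, Yes, Yes, Yes, No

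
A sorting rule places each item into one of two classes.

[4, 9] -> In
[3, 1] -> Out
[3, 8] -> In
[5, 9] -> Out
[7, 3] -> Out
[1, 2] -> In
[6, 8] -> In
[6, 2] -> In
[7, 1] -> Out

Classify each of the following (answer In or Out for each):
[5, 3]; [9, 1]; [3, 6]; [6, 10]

Out, Out, In, In

The simplest hypothesis consistent with all the labels is: product is even.
Out: [5, 3], since 5·3 = 15.
Out: [9, 1], since 9·1 = 9.
In: [3, 6], since 3·6 = 18.
In: [6, 10], since 6·10 = 60.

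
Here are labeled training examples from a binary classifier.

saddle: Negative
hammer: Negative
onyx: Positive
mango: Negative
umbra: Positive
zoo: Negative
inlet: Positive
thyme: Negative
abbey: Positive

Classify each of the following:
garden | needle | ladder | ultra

The pattern is that an item is 'Positive' exactly when: starts with a vowel.

Negative, Negative, Negative, Positive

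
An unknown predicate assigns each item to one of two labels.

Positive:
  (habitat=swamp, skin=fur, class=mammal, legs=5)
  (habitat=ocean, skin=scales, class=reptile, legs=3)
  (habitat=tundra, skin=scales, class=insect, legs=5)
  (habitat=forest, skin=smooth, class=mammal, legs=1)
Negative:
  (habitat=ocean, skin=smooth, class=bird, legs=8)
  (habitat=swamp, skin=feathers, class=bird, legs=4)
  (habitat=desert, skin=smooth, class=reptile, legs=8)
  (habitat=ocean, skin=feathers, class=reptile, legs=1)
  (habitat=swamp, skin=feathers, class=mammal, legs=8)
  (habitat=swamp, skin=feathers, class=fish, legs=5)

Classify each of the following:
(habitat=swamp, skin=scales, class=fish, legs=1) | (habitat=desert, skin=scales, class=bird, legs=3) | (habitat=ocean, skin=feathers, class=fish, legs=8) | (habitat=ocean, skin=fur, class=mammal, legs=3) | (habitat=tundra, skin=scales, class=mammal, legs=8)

Positive, Positive, Negative, Positive, Negative

The simplest hypothesis consistent with all the labels is: skin is not feathers AND legs ≤ 5.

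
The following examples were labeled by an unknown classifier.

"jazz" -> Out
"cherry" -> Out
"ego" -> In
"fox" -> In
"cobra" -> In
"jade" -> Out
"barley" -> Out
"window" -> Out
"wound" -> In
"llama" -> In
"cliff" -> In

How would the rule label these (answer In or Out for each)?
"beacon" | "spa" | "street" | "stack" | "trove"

The rule appears to be: odd length.
Out: "beacon", since length 6. In: "spa", since length 3. Out: "street", since length 6. In: "stack", since length 5. In: "trove", since length 5.

Out, In, Out, In, In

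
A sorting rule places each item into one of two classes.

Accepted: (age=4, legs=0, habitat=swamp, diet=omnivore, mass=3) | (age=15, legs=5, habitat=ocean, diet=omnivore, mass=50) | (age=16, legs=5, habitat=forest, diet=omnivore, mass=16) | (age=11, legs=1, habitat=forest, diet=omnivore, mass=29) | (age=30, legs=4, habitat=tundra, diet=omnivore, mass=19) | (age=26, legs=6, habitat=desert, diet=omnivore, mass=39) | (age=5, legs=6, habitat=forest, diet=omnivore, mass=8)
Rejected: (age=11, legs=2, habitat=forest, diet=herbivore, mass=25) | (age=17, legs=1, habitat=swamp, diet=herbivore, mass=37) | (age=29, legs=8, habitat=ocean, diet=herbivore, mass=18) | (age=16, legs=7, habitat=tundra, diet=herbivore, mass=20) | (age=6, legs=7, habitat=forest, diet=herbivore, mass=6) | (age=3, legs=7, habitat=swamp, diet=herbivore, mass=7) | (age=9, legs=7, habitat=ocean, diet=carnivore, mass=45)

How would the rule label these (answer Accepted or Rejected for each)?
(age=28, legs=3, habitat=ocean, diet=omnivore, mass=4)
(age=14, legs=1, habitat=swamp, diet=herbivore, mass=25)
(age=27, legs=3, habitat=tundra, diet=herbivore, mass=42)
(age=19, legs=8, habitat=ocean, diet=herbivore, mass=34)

Accepted, Rejected, Rejected, Rejected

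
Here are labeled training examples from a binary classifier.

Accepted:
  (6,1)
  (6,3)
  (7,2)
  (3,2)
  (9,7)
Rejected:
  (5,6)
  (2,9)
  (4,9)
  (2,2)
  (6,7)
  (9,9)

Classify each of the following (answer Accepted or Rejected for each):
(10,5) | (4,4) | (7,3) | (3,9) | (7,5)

Rule: first > second. This holds for each 'Accepted' example and fails for each 'Rejected' one.
Accepted: (10,5), since 10 > 5. Rejected: (4,4), since 4 = 4. Accepted: (7,3), since 7 > 3. Rejected: (3,9), since 3 < 9. Accepted: (7,5), since 7 > 5.

Accepted, Rejected, Accepted, Rejected, Accepted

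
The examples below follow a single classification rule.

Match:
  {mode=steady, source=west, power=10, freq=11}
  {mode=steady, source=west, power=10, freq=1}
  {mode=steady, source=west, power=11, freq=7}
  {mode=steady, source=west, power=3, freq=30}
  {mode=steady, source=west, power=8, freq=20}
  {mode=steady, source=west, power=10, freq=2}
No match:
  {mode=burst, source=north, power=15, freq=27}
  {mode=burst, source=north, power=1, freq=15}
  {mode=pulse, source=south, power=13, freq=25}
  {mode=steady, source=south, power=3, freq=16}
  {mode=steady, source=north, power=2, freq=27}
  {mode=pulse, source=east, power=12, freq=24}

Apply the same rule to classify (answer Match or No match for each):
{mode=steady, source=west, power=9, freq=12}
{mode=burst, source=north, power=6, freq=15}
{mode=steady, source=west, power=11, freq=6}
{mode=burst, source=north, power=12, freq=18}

All 'Match' examples share one property — source is west — and every 'No match' example lacks it.
{mode=steady, source=west, power=9, freq=12}: source is west — meets the rule, so Match. {mode=burst, source=north, power=6, freq=15}: source is north — doesn't qualify, so No match. {mode=steady, source=west, power=11, freq=6}: source is west — meets the rule, so Match. {mode=burst, source=north, power=12, freq=18}: source is north — doesn't qualify, so No match.

Match, No match, Match, No match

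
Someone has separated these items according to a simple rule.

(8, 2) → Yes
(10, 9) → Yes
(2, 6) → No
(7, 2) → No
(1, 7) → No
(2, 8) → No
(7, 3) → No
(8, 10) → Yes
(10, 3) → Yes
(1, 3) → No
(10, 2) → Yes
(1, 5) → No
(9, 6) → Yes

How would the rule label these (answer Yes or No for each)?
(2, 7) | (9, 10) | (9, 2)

No, Yes, Yes

The pattern is that an item is 'Yes' exactly when: first ≥ 8.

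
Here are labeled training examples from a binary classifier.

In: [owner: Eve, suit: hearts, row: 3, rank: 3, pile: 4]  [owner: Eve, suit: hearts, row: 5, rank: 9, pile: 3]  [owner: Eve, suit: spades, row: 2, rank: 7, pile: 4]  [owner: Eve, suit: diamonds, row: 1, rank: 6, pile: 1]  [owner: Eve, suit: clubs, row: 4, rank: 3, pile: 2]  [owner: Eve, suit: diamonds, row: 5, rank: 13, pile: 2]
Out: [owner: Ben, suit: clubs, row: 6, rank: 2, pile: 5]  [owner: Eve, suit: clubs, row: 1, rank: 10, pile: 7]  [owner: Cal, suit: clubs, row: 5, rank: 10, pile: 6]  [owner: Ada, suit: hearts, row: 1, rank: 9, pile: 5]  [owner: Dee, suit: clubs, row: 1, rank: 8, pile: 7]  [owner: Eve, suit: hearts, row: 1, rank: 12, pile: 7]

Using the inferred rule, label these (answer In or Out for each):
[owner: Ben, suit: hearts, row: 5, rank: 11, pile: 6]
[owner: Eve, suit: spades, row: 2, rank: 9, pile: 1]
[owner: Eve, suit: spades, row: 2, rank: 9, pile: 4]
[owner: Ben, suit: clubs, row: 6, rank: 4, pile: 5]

Out, In, In, Out

Every 'In' example satisfies: pile ≤ 4. None of the 'Out' examples do.
[owner: Ben, suit: hearts, row: 5, rank: 11, pile: 6]: pile = 6, fails the rule → Out.
[owner: Eve, suit: spades, row: 2, rank: 9, pile: 1]: pile = 1, fits → In.
[owner: Eve, suit: spades, row: 2, rank: 9, pile: 4]: pile = 4, fits → In.
[owner: Ben, suit: clubs, row: 6, rank: 4, pile: 5]: pile = 5, fails the rule → Out.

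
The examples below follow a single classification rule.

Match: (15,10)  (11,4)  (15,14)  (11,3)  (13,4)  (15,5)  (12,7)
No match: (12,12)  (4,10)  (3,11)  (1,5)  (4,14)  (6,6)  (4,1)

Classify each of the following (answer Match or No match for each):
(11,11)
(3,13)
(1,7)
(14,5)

No match, No match, No match, Match

The simplest hypothesis consistent with all the labels is: first > second AND sum ≥ 6.
(11,11): No match (11 = 11, 11+11 = 22).
(3,13): No match (3 < 13, 3+13 = 16).
(1,7): No match (1 < 7, 1+7 = 8).
(14,5): Match (14 > 5, 14+5 = 19).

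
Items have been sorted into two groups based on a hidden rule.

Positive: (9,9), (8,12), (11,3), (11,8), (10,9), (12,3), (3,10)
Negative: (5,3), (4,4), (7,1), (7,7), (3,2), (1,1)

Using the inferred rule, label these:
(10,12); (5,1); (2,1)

The pattern is that an item is 'Positive' exactly when: max ≥ 8.

Positive, Negative, Negative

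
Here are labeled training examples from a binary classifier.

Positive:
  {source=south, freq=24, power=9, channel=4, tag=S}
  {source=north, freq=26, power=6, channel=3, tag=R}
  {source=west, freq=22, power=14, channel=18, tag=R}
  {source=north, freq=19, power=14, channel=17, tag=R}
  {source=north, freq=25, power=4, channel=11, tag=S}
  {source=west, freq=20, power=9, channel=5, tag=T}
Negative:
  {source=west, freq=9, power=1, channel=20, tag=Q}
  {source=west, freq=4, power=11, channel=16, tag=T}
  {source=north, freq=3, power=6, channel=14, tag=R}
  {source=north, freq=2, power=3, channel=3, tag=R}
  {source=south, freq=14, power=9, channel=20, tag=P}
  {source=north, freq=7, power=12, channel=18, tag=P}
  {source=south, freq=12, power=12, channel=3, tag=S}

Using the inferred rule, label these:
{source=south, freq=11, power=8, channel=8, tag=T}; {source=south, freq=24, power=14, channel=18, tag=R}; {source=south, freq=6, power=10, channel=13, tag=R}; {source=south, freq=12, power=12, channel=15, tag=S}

'Positive' ⟺ freq ≥ 19.
{source=south, freq=11, power=8, channel=8, tag=T}: Negative (freq = 11).
{source=south, freq=24, power=14, channel=18, tag=R}: Positive (freq = 24).
{source=south, freq=6, power=10, channel=13, tag=R}: Negative (freq = 6).
{source=south, freq=12, power=12, channel=15, tag=S}: Negative (freq = 12).

Negative, Positive, Negative, Negative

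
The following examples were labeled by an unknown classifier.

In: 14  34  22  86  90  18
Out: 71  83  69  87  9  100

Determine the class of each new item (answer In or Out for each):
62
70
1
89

In, In, Out, Out

The simplest hypothesis consistent with all the labels is: ≡ 2 (mod 4).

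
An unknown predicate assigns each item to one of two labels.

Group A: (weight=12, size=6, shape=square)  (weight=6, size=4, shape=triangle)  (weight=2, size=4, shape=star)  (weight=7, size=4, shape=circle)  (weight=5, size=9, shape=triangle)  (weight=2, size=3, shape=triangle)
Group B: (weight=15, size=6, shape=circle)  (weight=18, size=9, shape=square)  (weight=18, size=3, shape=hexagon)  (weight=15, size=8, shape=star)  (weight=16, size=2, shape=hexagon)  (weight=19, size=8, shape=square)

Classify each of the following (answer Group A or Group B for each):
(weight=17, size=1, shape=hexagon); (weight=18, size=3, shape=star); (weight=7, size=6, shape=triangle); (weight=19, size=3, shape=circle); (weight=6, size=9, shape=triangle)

One predicate separates the groups cleanly: weight ≤ 12.
(weight=17, size=1, shape=hexagon): Group B (weight = 17). (weight=18, size=3, shape=star): Group B (weight = 18). (weight=7, size=6, shape=triangle): Group A (weight = 7). (weight=19, size=3, shape=circle): Group B (weight = 19). (weight=6, size=9, shape=triangle): Group A (weight = 6).

Group B, Group B, Group A, Group B, Group A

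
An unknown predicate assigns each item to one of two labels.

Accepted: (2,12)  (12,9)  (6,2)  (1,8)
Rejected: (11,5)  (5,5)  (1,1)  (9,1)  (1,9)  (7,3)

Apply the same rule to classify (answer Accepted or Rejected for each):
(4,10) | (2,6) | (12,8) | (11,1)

Looking at the examples, the only property every 'Accepted' case has and every 'Rejected' case lacks is: product is even.
(4,10): 4·10 = 40, qualifies → Accepted.
(2,6): 2·6 = 12, qualifies → Accepted.
(12,8): 12·8 = 96, qualifies → Accepted.
(11,1): 11·1 = 11, does not pass → Rejected.

Accepted, Accepted, Accepted, Rejected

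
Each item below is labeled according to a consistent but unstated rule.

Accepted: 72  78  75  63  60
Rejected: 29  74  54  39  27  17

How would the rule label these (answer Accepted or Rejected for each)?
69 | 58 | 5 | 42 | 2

The pattern is that an item is 'Accepted' exactly when: multiple of 3 AND at least 60.

Accepted, Rejected, Rejected, Rejected, Rejected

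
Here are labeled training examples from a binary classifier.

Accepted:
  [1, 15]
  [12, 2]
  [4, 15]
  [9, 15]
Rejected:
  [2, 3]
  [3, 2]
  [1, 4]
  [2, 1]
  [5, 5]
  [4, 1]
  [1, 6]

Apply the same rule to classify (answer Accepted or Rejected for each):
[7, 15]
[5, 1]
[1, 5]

One predicate separates the groups cleanly: sum ≥ 14.
[7, 15]: 7+15 = 22, has this property → Accepted.
[5, 1]: 5+1 = 6, fails the rule → Rejected.
[1, 5]: 1+5 = 6, fails the rule → Rejected.

Accepted, Rejected, Rejected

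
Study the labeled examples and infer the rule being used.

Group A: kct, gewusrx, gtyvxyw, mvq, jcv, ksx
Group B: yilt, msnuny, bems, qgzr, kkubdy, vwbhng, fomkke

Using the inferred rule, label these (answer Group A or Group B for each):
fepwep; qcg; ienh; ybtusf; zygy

Group B, Group A, Group B, Group B, Group B

'Group A' ⟺ odd length.
fepwep: length 6, does not pass → Group B.
qcg: length 3, passes → Group A.
ienh: length 4, does not pass → Group B.
ybtusf: length 6, does not pass → Group B.
zygy: length 4, does not pass → Group B.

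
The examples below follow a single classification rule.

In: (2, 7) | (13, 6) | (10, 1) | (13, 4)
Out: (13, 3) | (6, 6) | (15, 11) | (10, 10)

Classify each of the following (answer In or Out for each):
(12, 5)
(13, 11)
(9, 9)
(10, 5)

In, Out, Out, In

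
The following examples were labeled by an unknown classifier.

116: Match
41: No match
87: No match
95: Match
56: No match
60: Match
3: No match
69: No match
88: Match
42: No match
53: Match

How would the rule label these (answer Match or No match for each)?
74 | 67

Match, Match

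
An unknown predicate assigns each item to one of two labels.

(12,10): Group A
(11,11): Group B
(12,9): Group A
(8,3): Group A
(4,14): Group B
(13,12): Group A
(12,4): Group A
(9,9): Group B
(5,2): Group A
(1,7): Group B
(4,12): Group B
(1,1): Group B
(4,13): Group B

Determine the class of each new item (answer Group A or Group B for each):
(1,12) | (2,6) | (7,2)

Checking candidate rules against both groups, what survives is: first > second.
(1,12): Group B (1 < 12). (2,6): Group B (2 < 6). (7,2): Group A (7 > 2).

Group B, Group B, Group A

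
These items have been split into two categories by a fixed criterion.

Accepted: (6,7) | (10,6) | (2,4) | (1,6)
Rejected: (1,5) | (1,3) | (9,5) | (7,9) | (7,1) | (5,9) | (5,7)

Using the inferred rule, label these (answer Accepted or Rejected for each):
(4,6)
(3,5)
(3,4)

Accepted, Rejected, Accepted

The simplest hypothesis consistent with all the labels is: product is even.
(4,6) — 4·6 = 24, hence Accepted. (3,5) — 3·5 = 15, hence Rejected. (3,4) — 3·4 = 12, hence Accepted.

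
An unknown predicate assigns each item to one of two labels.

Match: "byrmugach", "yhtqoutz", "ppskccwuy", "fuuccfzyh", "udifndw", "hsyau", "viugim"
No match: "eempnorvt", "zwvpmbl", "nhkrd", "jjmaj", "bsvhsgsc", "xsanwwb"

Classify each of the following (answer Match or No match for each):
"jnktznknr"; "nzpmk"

No match, No match

The pattern is that an item is 'Match' exactly when: contains 'u'.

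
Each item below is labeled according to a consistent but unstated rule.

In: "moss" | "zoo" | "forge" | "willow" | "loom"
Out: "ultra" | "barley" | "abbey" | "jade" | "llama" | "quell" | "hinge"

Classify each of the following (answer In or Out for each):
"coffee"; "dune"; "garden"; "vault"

In, Out, Out, Out

The rule appears to be: contains 'o'.
"coffee" — has 'o', hence In.
"dune" — no 'o', hence Out.
"garden" — no 'o', hence Out.
"vault" — no 'o', hence Out.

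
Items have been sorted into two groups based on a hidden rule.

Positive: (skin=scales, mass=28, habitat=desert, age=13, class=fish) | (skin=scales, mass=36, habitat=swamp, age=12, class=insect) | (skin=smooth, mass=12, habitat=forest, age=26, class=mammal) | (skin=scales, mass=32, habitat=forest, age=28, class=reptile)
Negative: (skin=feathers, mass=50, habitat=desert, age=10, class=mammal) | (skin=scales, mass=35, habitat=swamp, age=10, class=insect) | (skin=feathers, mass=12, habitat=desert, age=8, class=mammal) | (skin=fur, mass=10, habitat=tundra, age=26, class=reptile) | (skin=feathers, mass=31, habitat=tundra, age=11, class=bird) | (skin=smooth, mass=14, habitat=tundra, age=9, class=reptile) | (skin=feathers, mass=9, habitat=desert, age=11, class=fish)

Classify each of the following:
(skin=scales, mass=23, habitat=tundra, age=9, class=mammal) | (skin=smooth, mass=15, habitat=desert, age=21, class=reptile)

Negative, Positive

The classifier is using: age ≥ 12 AND mass ≥ 12.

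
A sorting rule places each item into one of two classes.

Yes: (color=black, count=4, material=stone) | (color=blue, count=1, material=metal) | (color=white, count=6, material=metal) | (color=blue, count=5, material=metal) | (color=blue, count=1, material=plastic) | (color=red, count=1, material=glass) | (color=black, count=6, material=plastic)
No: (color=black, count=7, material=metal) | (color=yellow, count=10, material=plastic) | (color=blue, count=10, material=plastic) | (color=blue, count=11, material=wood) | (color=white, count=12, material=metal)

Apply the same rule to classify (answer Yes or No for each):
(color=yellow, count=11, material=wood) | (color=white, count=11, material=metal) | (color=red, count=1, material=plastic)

No, No, Yes

All 'Yes' examples share one property — count ≤ 6 — and every 'No' example lacks it.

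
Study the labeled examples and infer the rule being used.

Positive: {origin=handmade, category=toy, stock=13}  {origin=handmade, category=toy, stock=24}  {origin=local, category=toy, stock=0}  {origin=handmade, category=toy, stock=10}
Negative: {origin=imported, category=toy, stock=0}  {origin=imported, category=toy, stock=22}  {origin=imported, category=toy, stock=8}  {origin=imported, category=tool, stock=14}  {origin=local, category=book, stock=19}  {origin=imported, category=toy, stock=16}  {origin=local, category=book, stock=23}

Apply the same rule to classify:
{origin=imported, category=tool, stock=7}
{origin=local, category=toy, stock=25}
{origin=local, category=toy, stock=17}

Negative, Positive, Positive

The distinguishing property — category is toy AND origin is not imported — holds for all the 'Positive' cases and none of the 'Negative' cases.
{origin=imported, category=tool, stock=7}: category is tool, origin is imported — doesn't match, so Negative.
{origin=local, category=toy, stock=25}: category is toy, origin is local — has this property, so Positive.
{origin=local, category=toy, stock=17}: category is toy, origin is local — has this property, so Positive.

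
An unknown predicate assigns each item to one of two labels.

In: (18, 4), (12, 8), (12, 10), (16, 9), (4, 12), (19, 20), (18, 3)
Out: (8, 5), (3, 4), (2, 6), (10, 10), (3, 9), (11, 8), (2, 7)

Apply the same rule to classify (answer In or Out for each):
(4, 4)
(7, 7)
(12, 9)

Every 'In' example satisfies: max ≥ 12. None of the 'Out' examples do.
(4, 4): Out (max 4).
(7, 7): Out (max 7).
(12, 9): In (max 12).

Out, Out, In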